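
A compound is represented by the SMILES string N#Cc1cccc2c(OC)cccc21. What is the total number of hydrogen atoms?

Walk through each heavy atom and fill implicit hydrogens from standard valence (C 4, N 3, O 2, S 2, halogen 1); for lowercase aromatic atoms, an aromatic c carries 1 H when it has two neighbours and 0 H with three, and aromatic n carries 0 H:
  atom 1: N, bond orders sum to 3 (valence 3) → 0 H
  atom 2: C, bond orders sum to 4 (valence 4) → 0 H
  atom 3: aromatic c, 3 neighbours → 0 H
  atom 4: aromatic c, 2 neighbours → 1 H
  atom 5: aromatic c, 2 neighbours → 1 H
  atom 6: aromatic c, 2 neighbours → 1 H
  atom 7: aromatic c, 3 neighbours → 0 H
  atom 8: aromatic c, 3 neighbours → 0 H
  atom 9: O, bond orders sum to 2 (valence 2) → 0 H
  atom 10: C, bond orders sum to 1 (valence 4) → 3 H
  atom 11: aromatic c, 2 neighbours → 1 H
  atom 12: aromatic c, 2 neighbours → 1 H
  atom 13: aromatic c, 2 neighbours → 1 H
  atom 14: aromatic c, 3 neighbours → 0 H
Total hydrogens: 9.

9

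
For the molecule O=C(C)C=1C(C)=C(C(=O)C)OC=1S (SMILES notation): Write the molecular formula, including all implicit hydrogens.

C9H10O3S

Walk through each heavy atom and fill implicit hydrogens from standard valence (C 4, N 3, O 2, S 2, halogen 1):
  atom 1: O, bond orders sum to 2 (valence 2) → 0 H
  atom 2: C, bond orders sum to 4 (valence 4) → 0 H
  atom 3: C, bond orders sum to 1 (valence 4) → 3 H
  atom 4: C, bond orders sum to 4 (valence 4) → 0 H
  atom 5: C, bond orders sum to 4 (valence 4) → 0 H
  atom 6: C, bond orders sum to 1 (valence 4) → 3 H
  atom 7: C, bond orders sum to 4 (valence 4) → 0 H
  atom 8: C, bond orders sum to 4 (valence 4) → 0 H
  atom 9: O, bond orders sum to 2 (valence 2) → 0 H
  atom 10: C, bond orders sum to 1 (valence 4) → 3 H
  atom 11: O, bond orders sum to 2 (valence 2) → 0 H
  atom 12: C, bond orders sum to 4 (valence 4) → 0 H
  atom 13: S, bond orders sum to 1 (valence 2) → 1 H
Totals → C:9, H:10, O:3, S:1.
In Hill order: C9H10O3S.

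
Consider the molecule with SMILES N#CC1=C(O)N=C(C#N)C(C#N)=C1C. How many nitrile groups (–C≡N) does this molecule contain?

The nitrile motif appears at heavy-atom positions 2, 8, 11 in the SMILES.
Other groups present: 1 hydroxyl.
Nitrile count: 3.

3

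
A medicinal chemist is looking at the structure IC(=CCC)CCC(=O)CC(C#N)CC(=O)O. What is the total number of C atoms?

Count every carbon token in the SMILES (each C, including those in ring-closure positions and inside branches).
Carbon count: 12.

12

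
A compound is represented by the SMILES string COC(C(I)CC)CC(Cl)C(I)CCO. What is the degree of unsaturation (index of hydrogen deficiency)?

0

Degree of unsaturation = (number of rings) + (number of π bonds).
Ring closures in the SMILES: 0.
π bonds: none → 0 DoU from unsaturation.
Total DoU = 0 + 0 = 0.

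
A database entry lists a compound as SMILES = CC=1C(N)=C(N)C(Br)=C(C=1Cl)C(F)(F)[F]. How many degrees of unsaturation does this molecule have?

Degree of unsaturation = (number of rings) + (number of π bonds).
Ring closures in the SMILES: 1.
π bonds: 3 double bonds (each 1 DoU) → 3 DoU from unsaturation.
Total DoU = 1 + 3 = 4.

4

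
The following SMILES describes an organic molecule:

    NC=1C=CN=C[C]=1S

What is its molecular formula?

Walk through each heavy atom and fill implicit hydrogens from standard valence (C 4, N 3, O 2, S 2, halogen 1):
  atom 1: N, bond orders sum to 1 (valence 3) → 2 H
  atom 2: C, bond orders sum to 4 (valence 4) → 0 H
  atom 3: C, bond orders sum to 3 (valence 4) → 1 H
  atom 4: C, bond orders sum to 3 (valence 4) → 1 H
  atom 5: N, bond orders sum to 3 (valence 3) → 0 H
  atom 6: C, bond orders sum to 3 (valence 4) → 1 H
  atom 7: C with explicit H count 0
  atom 8: S, bond orders sum to 1 (valence 2) → 1 H
Totals → C:5, H:6, N:2, S:1.
In Hill order: C5H6N2S.

C5H6N2S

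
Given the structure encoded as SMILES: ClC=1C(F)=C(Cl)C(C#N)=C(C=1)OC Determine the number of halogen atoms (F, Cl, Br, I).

3

Halogen atoms appear at heavy-atom positions 1, 4, 6 (2×Cl, 1×F).
Other groups present: 1 ether, 1 nitrile.
Halogen count: 3.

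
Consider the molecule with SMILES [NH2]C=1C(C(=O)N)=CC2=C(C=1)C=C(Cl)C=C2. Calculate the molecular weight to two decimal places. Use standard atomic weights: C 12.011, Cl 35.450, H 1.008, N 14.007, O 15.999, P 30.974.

220.66 g/mol

First, the molecular formula is C11H9ClN2O (counting implicit H from valence).
  C: 11 × 12.011 = 132.121
  Cl: 1 × 35.450 = 35.450
  H: 9 × 1.008 = 9.072
  N: 2 × 14.007 = 28.014
  O: 1 × 15.999 = 15.999
Sum: 11×12.011 + 1×35.450 + 9×1.008 + 2×14.007 + 1×15.999 = 220.656 → 220.66 g/mol.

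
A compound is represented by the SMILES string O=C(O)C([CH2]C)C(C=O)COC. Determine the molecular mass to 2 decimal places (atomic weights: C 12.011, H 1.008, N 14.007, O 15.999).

First, the molecular formula is C8H14O4 (counting implicit H from valence).
  C: 8 × 12.011 = 96.088
  H: 14 × 1.008 = 14.112
  O: 4 × 15.999 = 63.996
Sum: 8×12.011 + 14×1.008 + 4×15.999 = 174.196 → 174.20 g/mol.

174.20 g/mol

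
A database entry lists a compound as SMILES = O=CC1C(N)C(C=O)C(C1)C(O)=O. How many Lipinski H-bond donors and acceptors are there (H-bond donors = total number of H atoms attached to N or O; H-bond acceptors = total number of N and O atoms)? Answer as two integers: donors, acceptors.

3, 5

Donors: find every N or O and count the H atoms it carries.
  atom 1 (O): bond orders sum to 2 → 0 H
  atom 5 (N): bond orders sum to 1 → 2 H
  atom 8 (O): bond orders sum to 2 → 0 H
  atom 12 (O): bond orders sum to 1 → 1 H
  atom 13 (O): bond orders sum to 2 → 0 H
Lipinski HBD = 3.
Acceptors: N atoms = 1, O atoms = 4 → HBA = 5.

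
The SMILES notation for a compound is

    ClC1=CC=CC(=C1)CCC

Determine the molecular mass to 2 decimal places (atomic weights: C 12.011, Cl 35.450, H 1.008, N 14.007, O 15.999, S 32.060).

154.64 g/mol

First, the molecular formula is C9H11Cl (counting implicit H from valence).
  C: 9 × 12.011 = 108.099
  Cl: 1 × 35.450 = 35.450
  H: 11 × 1.008 = 11.088
Sum: 9×12.011 + 1×35.450 + 11×1.008 = 154.637 → 154.64 g/mol.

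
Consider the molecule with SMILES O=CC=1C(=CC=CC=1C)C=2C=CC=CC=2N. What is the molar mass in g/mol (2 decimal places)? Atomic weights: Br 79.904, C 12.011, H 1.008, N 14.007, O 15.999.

211.26 g/mol

First, the molecular formula is C14H13NO (counting implicit H from valence).
  C: 14 × 12.011 = 168.154
  H: 13 × 1.008 = 13.104
  N: 1 × 14.007 = 14.007
  O: 1 × 15.999 = 15.999
Sum: 14×12.011 + 13×1.008 + 1×14.007 + 1×15.999 = 211.264 → 211.26 g/mol.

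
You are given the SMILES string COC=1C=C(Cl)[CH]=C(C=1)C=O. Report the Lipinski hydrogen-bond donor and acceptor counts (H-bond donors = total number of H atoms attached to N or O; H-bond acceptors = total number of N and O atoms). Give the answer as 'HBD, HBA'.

Donors: find every N or O and count the H atoms it carries.
  atom 2 (O): bond orders sum to 2 → 0 H
  atom 11 (O): bond orders sum to 2 → 0 H
Lipinski HBD = 0.
Acceptors: N atoms = 0, O atoms = 2 → HBA = 2.

0, 2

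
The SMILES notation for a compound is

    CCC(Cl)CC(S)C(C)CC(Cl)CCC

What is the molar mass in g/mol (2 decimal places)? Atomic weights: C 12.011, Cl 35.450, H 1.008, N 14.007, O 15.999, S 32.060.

271.28 g/mol

First, the molecular formula is C12H24Cl2S (counting implicit H from valence).
  C: 12 × 12.011 = 144.132
  Cl: 2 × 35.450 = 70.900
  H: 24 × 1.008 = 24.192
  S: 1 × 32.060 = 32.060
Sum: 12×12.011 + 2×35.450 + 24×1.008 + 1×32.060 = 271.284 → 271.28 g/mol.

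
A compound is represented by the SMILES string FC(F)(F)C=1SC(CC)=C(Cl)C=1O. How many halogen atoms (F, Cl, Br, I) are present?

4

Halogen atoms appear at heavy-atom positions 1, 3, 4, 11 (1×Cl, 3×F).
Other groups present: 1 hydroxyl.
Halogen count: 4.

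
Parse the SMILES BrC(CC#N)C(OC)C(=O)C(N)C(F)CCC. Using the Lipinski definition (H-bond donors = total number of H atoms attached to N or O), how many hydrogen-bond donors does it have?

2

Donors: find every N or O and count the H atoms it carries.
  atom 5 (N): bond orders sum to 3 → 0 H
  atom 7 (O): bond orders sum to 2 → 0 H
  atom 10 (O): bond orders sum to 2 → 0 H
  atom 12 (N): bond orders sum to 1 → 2 H
Lipinski HBD = 2.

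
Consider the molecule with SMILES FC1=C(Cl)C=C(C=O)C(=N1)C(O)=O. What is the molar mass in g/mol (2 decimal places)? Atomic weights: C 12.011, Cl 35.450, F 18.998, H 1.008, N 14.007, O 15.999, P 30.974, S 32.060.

203.55 g/mol

First, the molecular formula is C7H3ClFNO3 (counting implicit H from valence).
  C: 7 × 12.011 = 84.077
  Cl: 1 × 35.450 = 35.450
  F: 1 × 18.998 = 18.998
  H: 3 × 1.008 = 3.024
  N: 1 × 14.007 = 14.007
  O: 3 × 15.999 = 47.997
Sum: 7×12.011 + 1×35.450 + 1×18.998 + 3×1.008 + 1×14.007 + 3×15.999 = 203.553 → 203.55 g/mol.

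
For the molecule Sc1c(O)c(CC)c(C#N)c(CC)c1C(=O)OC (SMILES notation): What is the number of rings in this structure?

In SMILES, each pair of matching ring-closure digits denotes one ring-closing bond; the number of such bonds equals the number of independent rings.
Ring-closure bonds here: 1.

1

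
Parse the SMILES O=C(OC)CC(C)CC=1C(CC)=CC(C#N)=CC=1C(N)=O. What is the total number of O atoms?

3

Scan the SMILES for O atoms (remember two-letter symbols like Cl and Br are single atoms).
Oxygen count: 3.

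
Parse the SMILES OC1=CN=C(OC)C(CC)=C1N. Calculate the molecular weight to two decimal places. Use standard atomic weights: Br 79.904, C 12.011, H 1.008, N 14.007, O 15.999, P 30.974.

First, the molecular formula is C8H12N2O2 (counting implicit H from valence).
  C: 8 × 12.011 = 96.088
  H: 12 × 1.008 = 12.096
  N: 2 × 14.007 = 28.014
  O: 2 × 15.999 = 31.998
Sum: 8×12.011 + 12×1.008 + 2×14.007 + 2×15.999 = 168.196 → 168.20 g/mol.

168.20 g/mol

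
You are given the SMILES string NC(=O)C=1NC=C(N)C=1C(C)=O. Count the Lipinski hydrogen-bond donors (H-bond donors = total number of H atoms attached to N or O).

5

Donors: find every N or O and count the H atoms it carries.
  atom 1 (N): bond orders sum to 1 → 2 H
  atom 3 (O): bond orders sum to 2 → 0 H
  atom 5 (N): bond orders sum to 2 → 1 H
  atom 8 (N): bond orders sum to 1 → 2 H
  atom 12 (O): bond orders sum to 2 → 0 H
Lipinski HBD = 5.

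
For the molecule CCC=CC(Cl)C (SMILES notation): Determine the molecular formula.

Walk through each heavy atom and fill implicit hydrogens from standard valence (C 4, N 3, O 2, S 2, halogen 1):
  atom 1: C, bond orders sum to 1 (valence 4) → 3 H
  atom 2: C, bond orders sum to 2 (valence 4) → 2 H
  atom 3: C, bond orders sum to 3 (valence 4) → 1 H
  atom 4: C, bond orders sum to 3 (valence 4) → 1 H
  atom 5: C, bond orders sum to 3 (valence 4) → 1 H
  atom 6: Cl (halogen, monovalent) → 0 H
  atom 7: C, bond orders sum to 1 (valence 4) → 3 H
Totals → C:6, H:11, Cl:1.
In Hill order: C6H11Cl.

C6H11Cl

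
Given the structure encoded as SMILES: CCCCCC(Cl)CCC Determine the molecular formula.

Walk through each heavy atom and fill implicit hydrogens from standard valence (C 4, N 3, O 2, S 2, halogen 1):
  atom 1: C, bond orders sum to 1 (valence 4) → 3 H
  atom 2: C, bond orders sum to 2 (valence 4) → 2 H
  atom 3: C, bond orders sum to 2 (valence 4) → 2 H
  atom 4: C, bond orders sum to 2 (valence 4) → 2 H
  atom 5: C, bond orders sum to 2 (valence 4) → 2 H
  atom 6: C, bond orders sum to 3 (valence 4) → 1 H
  atom 7: Cl (halogen, monovalent) → 0 H
  atom 8: C, bond orders sum to 2 (valence 4) → 2 H
  atom 9: C, bond orders sum to 2 (valence 4) → 2 H
  atom 10: C, bond orders sum to 1 (valence 4) → 3 H
Totals → C:9, H:19, Cl:1.

C9H19Cl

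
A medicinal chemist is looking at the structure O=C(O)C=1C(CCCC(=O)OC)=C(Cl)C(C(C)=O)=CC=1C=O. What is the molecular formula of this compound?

Walk through each heavy atom and fill implicit hydrogens from standard valence (C 4, N 3, O 2, S 2, halogen 1):
  atom 1: O, bond orders sum to 2 (valence 2) → 0 H
  atom 2: C, bond orders sum to 4 (valence 4) → 0 H
  atom 3: O, bond orders sum to 1 (valence 2) → 1 H
  atom 4: C, bond orders sum to 4 (valence 4) → 0 H
  atom 5: C, bond orders sum to 4 (valence 4) → 0 H
  atom 6: C, bond orders sum to 2 (valence 4) → 2 H
  atom 7: C, bond orders sum to 2 (valence 4) → 2 H
  atom 8: C, bond orders sum to 2 (valence 4) → 2 H
  atom 9: C, bond orders sum to 4 (valence 4) → 0 H
  atom 10: O, bond orders sum to 2 (valence 2) → 0 H
  atom 11: O, bond orders sum to 2 (valence 2) → 0 H
  atom 12: C, bond orders sum to 1 (valence 4) → 3 H
  atom 13: C, bond orders sum to 4 (valence 4) → 0 H
  atom 14: Cl (halogen, monovalent) → 0 H
  atom 15: C, bond orders sum to 4 (valence 4) → 0 H
  atom 16: C, bond orders sum to 4 (valence 4) → 0 H
  atom 17: C, bond orders sum to 1 (valence 4) → 3 H
  atom 18: O, bond orders sum to 2 (valence 2) → 0 H
  atom 19: C, bond orders sum to 3 (valence 4) → 1 H
  atom 20: C, bond orders sum to 4 (valence 4) → 0 H
  atom 21: C, bond orders sum to 3 (valence 4) → 1 H
  atom 22: O, bond orders sum to 2 (valence 2) → 0 H
Totals → C:15, H:15, Cl:1, O:6.

C15H15ClO6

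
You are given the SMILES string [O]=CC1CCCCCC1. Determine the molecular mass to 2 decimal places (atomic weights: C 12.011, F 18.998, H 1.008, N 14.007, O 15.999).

First, the molecular formula is C8H14O (counting implicit H from valence).
  C: 8 × 12.011 = 96.088
  H: 14 × 1.008 = 14.112
  O: 1 × 15.999 = 15.999
Sum: 8×12.011 + 14×1.008 + 1×15.999 = 126.199 → 126.20 g/mol.

126.20 g/mol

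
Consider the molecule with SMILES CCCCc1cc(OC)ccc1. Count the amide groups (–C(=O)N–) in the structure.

Scan the SMILES for the amide motif — none present.
Groups that are present: 1 ether.

0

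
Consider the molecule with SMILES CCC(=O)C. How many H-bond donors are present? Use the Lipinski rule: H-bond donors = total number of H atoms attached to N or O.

Donors: find every N or O and count the H atoms it carries.
  atom 4 (O): bond orders sum to 2 → 0 H
Lipinski HBD = 0.

0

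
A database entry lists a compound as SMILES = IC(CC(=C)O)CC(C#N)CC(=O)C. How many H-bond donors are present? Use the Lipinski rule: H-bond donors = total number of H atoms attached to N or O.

Donors: find every N or O and count the H atoms it carries.
  atom 6 (O): bond orders sum to 1 → 1 H
  atom 10 (N): bond orders sum to 3 → 0 H
  atom 13 (O): bond orders sum to 2 → 0 H
Lipinski HBD = 1.

1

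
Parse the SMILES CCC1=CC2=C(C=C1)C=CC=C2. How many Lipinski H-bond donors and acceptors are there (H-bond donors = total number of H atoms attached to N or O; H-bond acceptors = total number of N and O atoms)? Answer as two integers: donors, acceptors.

Donors: find every N or O and count the H atoms it carries.
  (no N or O atoms present)
Lipinski HBD = 0.
Acceptors: N atoms = 0, O atoms = 0 → HBA = 0.

0, 0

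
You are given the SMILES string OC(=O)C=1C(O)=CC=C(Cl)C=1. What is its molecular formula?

C7H5ClO3

Walk through each heavy atom and fill implicit hydrogens from standard valence (C 4, N 3, O 2, S 2, halogen 1):
  atom 1: O, bond orders sum to 1 (valence 2) → 1 H
  atom 2: C, bond orders sum to 4 (valence 4) → 0 H
  atom 3: O, bond orders sum to 2 (valence 2) → 0 H
  atom 4: C, bond orders sum to 4 (valence 4) → 0 H
  atom 5: C, bond orders sum to 4 (valence 4) → 0 H
  atom 6: O, bond orders sum to 1 (valence 2) → 1 H
  atom 7: C, bond orders sum to 3 (valence 4) → 1 H
  atom 8: C, bond orders sum to 3 (valence 4) → 1 H
  atom 9: C, bond orders sum to 4 (valence 4) → 0 H
  atom 10: Cl (halogen, monovalent) → 0 H
  atom 11: C, bond orders sum to 3 (valence 4) → 1 H
Totals → C:7, H:5, Cl:1, O:3.
In Hill order: C7H5ClO3.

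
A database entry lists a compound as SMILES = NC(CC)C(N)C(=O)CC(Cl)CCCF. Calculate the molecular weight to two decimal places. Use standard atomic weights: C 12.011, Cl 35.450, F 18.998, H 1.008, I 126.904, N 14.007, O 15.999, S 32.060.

First, the molecular formula is C10H20ClFN2O (counting implicit H from valence).
  C: 10 × 12.011 = 120.110
  Cl: 1 × 35.450 = 35.450
  F: 1 × 18.998 = 18.998
  H: 20 × 1.008 = 20.160
  N: 2 × 14.007 = 28.014
  O: 1 × 15.999 = 15.999
Sum: 10×12.011 + 1×35.450 + 1×18.998 + 20×1.008 + 2×14.007 + 1×15.999 = 238.731 → 238.73 g/mol.

238.73 g/mol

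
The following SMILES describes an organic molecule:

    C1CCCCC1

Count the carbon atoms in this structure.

6

Count every carbon token in the SMILES (each C, including those in ring-closure positions and inside branches).
Carbon count: 6.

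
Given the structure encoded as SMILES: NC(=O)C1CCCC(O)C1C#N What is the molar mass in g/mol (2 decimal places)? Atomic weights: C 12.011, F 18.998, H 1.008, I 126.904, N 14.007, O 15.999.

First, the molecular formula is C8H12N2O2 (counting implicit H from valence).
  C: 8 × 12.011 = 96.088
  H: 12 × 1.008 = 12.096
  N: 2 × 14.007 = 28.014
  O: 2 × 15.999 = 31.998
Sum: 8×12.011 + 12×1.008 + 2×14.007 + 2×15.999 = 168.196 → 168.20 g/mol.

168.20 g/mol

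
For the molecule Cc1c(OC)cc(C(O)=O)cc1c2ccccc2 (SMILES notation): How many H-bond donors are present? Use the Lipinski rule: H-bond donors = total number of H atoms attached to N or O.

Donors: find every N or O and count the H atoms it carries.
  atom 4 (O): bond orders sum to 2 → 0 H
  atom 9 (O): bond orders sum to 1 → 1 H
  atom 10 (O): bond orders sum to 2 → 0 H
Lipinski HBD = 1.

1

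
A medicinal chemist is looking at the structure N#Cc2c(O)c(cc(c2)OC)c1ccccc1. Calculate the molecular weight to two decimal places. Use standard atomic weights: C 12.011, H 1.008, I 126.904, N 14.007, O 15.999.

First, the molecular formula is C14H11NO2 (counting implicit H from valence).
  C: 14 × 12.011 = 168.154
  H: 11 × 1.008 = 11.088
  N: 1 × 14.007 = 14.007
  O: 2 × 15.999 = 31.998
Sum: 14×12.011 + 11×1.008 + 1×14.007 + 2×15.999 = 225.247 → 225.25 g/mol.

225.25 g/mol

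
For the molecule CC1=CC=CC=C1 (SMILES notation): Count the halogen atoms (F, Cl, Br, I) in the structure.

Scan the SMILES for the halogen motif — none present.

0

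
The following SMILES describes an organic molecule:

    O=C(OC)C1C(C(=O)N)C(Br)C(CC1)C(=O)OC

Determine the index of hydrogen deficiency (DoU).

Molecular formula: C11H16BrNO5.
DoU = (2C + 2 + N − H − X) / 2, where X is the halogen count and O/S are ignored.
    = (2·11 + 2 + 1 − 16 − 1) / 2 = 8 / 2 = 4.

4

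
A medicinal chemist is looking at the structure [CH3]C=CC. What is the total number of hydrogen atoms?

8

Walk through each heavy atom and fill implicit hydrogens from standard valence (C 4, N 3, O 2, S 2, halogen 1):
  atom 1: C with explicit H count 3
  atom 2: C, bond orders sum to 3 (valence 4) → 1 H
  atom 3: C, bond orders sum to 3 (valence 4) → 1 H
  atom 4: C, bond orders sum to 1 (valence 4) → 3 H
Total hydrogens: 8.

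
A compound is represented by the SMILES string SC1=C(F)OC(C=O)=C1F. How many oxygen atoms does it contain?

Scan the SMILES for O atoms (remember two-letter symbols like Cl and Br are single atoms).
Oxygen count: 2.

2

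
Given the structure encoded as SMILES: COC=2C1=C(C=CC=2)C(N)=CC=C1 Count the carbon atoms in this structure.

11

Count every carbon token in the SMILES (each C, including those in ring-closure positions and inside branches).
Carbon count: 11.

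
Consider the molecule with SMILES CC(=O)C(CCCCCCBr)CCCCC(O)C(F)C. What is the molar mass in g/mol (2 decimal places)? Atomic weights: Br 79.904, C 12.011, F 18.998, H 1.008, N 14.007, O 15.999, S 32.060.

353.32 g/mol

First, the molecular formula is C16H30BrFO2 (counting implicit H from valence).
  Br: 1 × 79.904 = 79.904
  C: 16 × 12.011 = 192.176
  F: 1 × 18.998 = 18.998
  H: 30 × 1.008 = 30.240
  O: 2 × 15.999 = 31.998
Sum: 1×79.904 + 16×12.011 + 1×18.998 + 30×1.008 + 2×15.999 = 353.316 → 353.32 g/mol.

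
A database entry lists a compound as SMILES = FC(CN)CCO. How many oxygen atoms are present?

1

Scan the SMILES for O atoms (remember two-letter symbols like Cl and Br are single atoms).
Oxygen count: 1.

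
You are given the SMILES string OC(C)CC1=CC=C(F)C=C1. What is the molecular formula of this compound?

Walk through each heavy atom and fill implicit hydrogens from standard valence (C 4, N 3, O 2, S 2, halogen 1):
  atom 1: O, bond orders sum to 1 (valence 2) → 1 H
  atom 2: C, bond orders sum to 3 (valence 4) → 1 H
  atom 3: C, bond orders sum to 1 (valence 4) → 3 H
  atom 4: C, bond orders sum to 2 (valence 4) → 2 H
  atom 5: C, bond orders sum to 4 (valence 4) → 0 H
  atom 6: C, bond orders sum to 3 (valence 4) → 1 H
  atom 7: C, bond orders sum to 3 (valence 4) → 1 H
  atom 8: C, bond orders sum to 4 (valence 4) → 0 H
  atom 9: F (halogen, monovalent) → 0 H
  atom 10: C, bond orders sum to 3 (valence 4) → 1 H
  atom 11: C, bond orders sum to 3 (valence 4) → 1 H
Totals → C:9, H:11, F:1, O:1.

C9H11FO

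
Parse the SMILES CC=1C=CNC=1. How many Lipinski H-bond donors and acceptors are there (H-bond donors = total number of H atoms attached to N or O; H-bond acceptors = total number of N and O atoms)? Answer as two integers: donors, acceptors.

1, 1

Donors: find every N or O and count the H atoms it carries.
  atom 5 (N): bond orders sum to 2 → 1 H
Lipinski HBD = 1.
Acceptors: N atoms = 1, O atoms = 0 → HBA = 1.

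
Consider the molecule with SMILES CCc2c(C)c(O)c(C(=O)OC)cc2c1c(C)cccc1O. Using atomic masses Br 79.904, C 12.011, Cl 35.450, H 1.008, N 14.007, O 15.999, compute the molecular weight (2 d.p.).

First, the molecular formula is C18H20O4 (counting implicit H from valence).
  C: 18 × 12.011 = 216.198
  H: 20 × 1.008 = 20.160
  O: 4 × 15.999 = 63.996
Sum: 18×12.011 + 20×1.008 + 4×15.999 = 300.354 → 300.35 g/mol.

300.35 g/mol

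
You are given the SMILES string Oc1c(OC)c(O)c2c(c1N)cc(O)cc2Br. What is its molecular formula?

Walk through each heavy atom and fill implicit hydrogens from standard valence (C 4, N 3, O 2, S 2, halogen 1); for lowercase aromatic atoms, an aromatic c carries 1 H when it has two neighbours and 0 H with three, and aromatic n carries 0 H:
  atom 1: O, bond orders sum to 1 (valence 2) → 1 H
  atom 2: aromatic c, 3 neighbours → 0 H
  atom 3: aromatic c, 3 neighbours → 0 H
  atom 4: O, bond orders sum to 2 (valence 2) → 0 H
  atom 5: C, bond orders sum to 1 (valence 4) → 3 H
  atom 6: aromatic c, 3 neighbours → 0 H
  atom 7: O, bond orders sum to 1 (valence 2) → 1 H
  atom 8: aromatic c, 3 neighbours → 0 H
  atom 9: aromatic c, 3 neighbours → 0 H
  atom 10: aromatic c, 3 neighbours → 0 H
  atom 11: N, bond orders sum to 1 (valence 3) → 2 H
  atom 12: aromatic c, 2 neighbours → 1 H
  atom 13: aromatic c, 3 neighbours → 0 H
  atom 14: O, bond orders sum to 1 (valence 2) → 1 H
  atom 15: aromatic c, 2 neighbours → 1 H
  atom 16: aromatic c, 3 neighbours → 0 H
  atom 17: Br (halogen, monovalent) → 0 H
Totals → C:11, H:10, Br:1, N:1, O:4.
In Hill order: C11H10BrNO4.

C11H10BrNO4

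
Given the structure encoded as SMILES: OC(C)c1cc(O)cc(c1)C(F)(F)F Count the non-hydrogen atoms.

Every atom symbol written in the SMILES (organic subset) is one heavy atom; implicit H are not written.
Heavy atoms by element → C:9, F:3, O:2.
Total: 14.

14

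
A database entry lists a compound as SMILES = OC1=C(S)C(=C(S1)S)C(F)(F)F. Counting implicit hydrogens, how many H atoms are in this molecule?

Walk through each heavy atom and fill implicit hydrogens from standard valence (C 4, N 3, O 2, S 2, halogen 1):
  atom 1: O, bond orders sum to 1 (valence 2) → 1 H
  atom 2: C, bond orders sum to 4 (valence 4) → 0 H
  atom 3: C, bond orders sum to 4 (valence 4) → 0 H
  atom 4: S, bond orders sum to 1 (valence 2) → 1 H
  atom 5: C, bond orders sum to 4 (valence 4) → 0 H
  atom 6: C, bond orders sum to 4 (valence 4) → 0 H
  atom 7: S, bond orders sum to 2 (valence 2) → 0 H
  atom 8: S, bond orders sum to 1 (valence 2) → 1 H
  atom 9: C, bond orders sum to 4 (valence 4) → 0 H
  atom 10: F (halogen, monovalent) → 0 H
  atom 11: F (halogen, monovalent) → 0 H
  atom 12: F (halogen, monovalent) → 0 H
Total hydrogens: 3.

3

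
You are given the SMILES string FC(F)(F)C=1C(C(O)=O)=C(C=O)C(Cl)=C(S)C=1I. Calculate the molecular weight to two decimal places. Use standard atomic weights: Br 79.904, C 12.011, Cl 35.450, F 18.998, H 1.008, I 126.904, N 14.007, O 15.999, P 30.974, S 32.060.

410.53 g/mol

First, the molecular formula is C9H3ClF3IO3S (counting implicit H from valence).
  C: 9 × 12.011 = 108.099
  Cl: 1 × 35.450 = 35.450
  F: 3 × 18.998 = 56.994
  H: 3 × 1.008 = 3.024
  I: 1 × 126.904 = 126.904
  O: 3 × 15.999 = 47.997
  S: 1 × 32.060 = 32.060
Sum: 9×12.011 + 1×35.450 + 3×18.998 + 3×1.008 + 1×126.904 + 3×15.999 + 1×32.060 = 410.528 → 410.53 g/mol.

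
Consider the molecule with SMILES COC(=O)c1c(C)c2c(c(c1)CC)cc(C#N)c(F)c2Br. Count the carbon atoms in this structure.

Count every carbon token in the SMILES (each C, including those in ring-closure positions and inside branches).
Carbon count: 16.

16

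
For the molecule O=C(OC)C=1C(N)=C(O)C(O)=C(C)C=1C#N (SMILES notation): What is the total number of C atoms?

10

Count every carbon token in the SMILES (each C, including those in ring-closure positions and inside branches).
Carbon count: 10.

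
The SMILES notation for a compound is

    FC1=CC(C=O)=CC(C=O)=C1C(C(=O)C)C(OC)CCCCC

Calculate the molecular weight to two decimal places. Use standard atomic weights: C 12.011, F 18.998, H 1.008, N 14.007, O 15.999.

First, the molecular formula is C18H23FO4 (counting implicit H from valence).
  C: 18 × 12.011 = 216.198
  F: 1 × 18.998 = 18.998
  H: 23 × 1.008 = 23.184
  O: 4 × 15.999 = 63.996
Sum: 18×12.011 + 1×18.998 + 23×1.008 + 4×15.999 = 322.376 → 322.38 g/mol.

322.38 g/mol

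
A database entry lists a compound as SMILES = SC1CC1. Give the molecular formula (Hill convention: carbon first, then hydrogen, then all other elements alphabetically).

Walk through each heavy atom and fill implicit hydrogens from standard valence (C 4, N 3, O 2, S 2, halogen 1):
  atom 1: S, bond orders sum to 1 (valence 2) → 1 H
  atom 2: C, bond orders sum to 3 (valence 4) → 1 H
  atom 3: C, bond orders sum to 2 (valence 4) → 2 H
  atom 4: C, bond orders sum to 2 (valence 4) → 2 H
Totals → C:3, H:6, S:1.

C3H6S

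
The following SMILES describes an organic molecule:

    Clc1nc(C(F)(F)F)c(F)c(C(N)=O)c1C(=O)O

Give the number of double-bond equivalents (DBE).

Molecular formula: C8H3ClF4N2O3.
DoU = (2C + 2 + N − H − X) / 2, where X is the halogen count and O/S are ignored.
    = (2·8 + 2 + 2 − 3 − 5) / 2 = 12 / 2 = 6.

6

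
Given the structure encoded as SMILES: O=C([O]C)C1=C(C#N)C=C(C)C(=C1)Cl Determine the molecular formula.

Walk through each heavy atom and fill implicit hydrogens from standard valence (C 4, N 3, O 2, S 2, halogen 1):
  atom 1: O, bond orders sum to 2 (valence 2) → 0 H
  atom 2: C, bond orders sum to 4 (valence 4) → 0 H
  atom 3: O with explicit H count 0
  atom 4: C, bond orders sum to 1 (valence 4) → 3 H
  atom 5: C, bond orders sum to 4 (valence 4) → 0 H
  atom 6: C, bond orders sum to 4 (valence 4) → 0 H
  atom 7: C, bond orders sum to 4 (valence 4) → 0 H
  atom 8: N, bond orders sum to 3 (valence 3) → 0 H
  atom 9: C, bond orders sum to 3 (valence 4) → 1 H
  atom 10: C, bond orders sum to 4 (valence 4) → 0 H
  atom 11: C, bond orders sum to 1 (valence 4) → 3 H
  atom 12: C, bond orders sum to 4 (valence 4) → 0 H
  atom 13: C, bond orders sum to 3 (valence 4) → 1 H
  atom 14: Cl (halogen, monovalent) → 0 H
Totals → C:10, H:8, Cl:1, N:1, O:2.
In Hill order: C10H8ClNO2.

C10H8ClNO2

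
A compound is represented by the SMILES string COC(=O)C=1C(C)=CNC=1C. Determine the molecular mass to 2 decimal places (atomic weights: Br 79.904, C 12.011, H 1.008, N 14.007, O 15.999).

153.18 g/mol

First, the molecular formula is C8H11NO2 (counting implicit H from valence).
  C: 8 × 12.011 = 96.088
  H: 11 × 1.008 = 11.088
  N: 1 × 14.007 = 14.007
  O: 2 × 15.999 = 31.998
Sum: 8×12.011 + 11×1.008 + 1×14.007 + 2×15.999 = 153.181 → 153.18 g/mol.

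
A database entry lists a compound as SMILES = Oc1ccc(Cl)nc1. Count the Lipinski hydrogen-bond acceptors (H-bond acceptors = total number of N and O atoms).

N atoms: 1; O atoms: 1.
Lipinski HBA = 1 + 1 = 2.

2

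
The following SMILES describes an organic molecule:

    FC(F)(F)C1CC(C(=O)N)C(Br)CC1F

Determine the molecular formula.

C8H10BrF4NO

Walk through each heavy atom and fill implicit hydrogens from standard valence (C 4, N 3, O 2, S 2, halogen 1):
  atom 1: F (halogen, monovalent) → 0 H
  atom 2: C, bond orders sum to 4 (valence 4) → 0 H
  atom 3: F (halogen, monovalent) → 0 H
  atom 4: F (halogen, monovalent) → 0 H
  atom 5: C, bond orders sum to 3 (valence 4) → 1 H
  atom 6: C, bond orders sum to 2 (valence 4) → 2 H
  atom 7: C, bond orders sum to 3 (valence 4) → 1 H
  atom 8: C, bond orders sum to 4 (valence 4) → 0 H
  atom 9: O, bond orders sum to 2 (valence 2) → 0 H
  atom 10: N, bond orders sum to 1 (valence 3) → 2 H
  atom 11: C, bond orders sum to 3 (valence 4) → 1 H
  atom 12: Br (halogen, monovalent) → 0 H
  atom 13: C, bond orders sum to 2 (valence 4) → 2 H
  atom 14: C, bond orders sum to 3 (valence 4) → 1 H
  atom 15: F (halogen, monovalent) → 0 H
Totals → C:8, H:10, Br:1, F:4, N:1, O:1.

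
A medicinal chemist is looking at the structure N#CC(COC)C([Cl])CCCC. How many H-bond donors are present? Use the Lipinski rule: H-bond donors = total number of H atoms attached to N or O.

Donors: find every N or O and count the H atoms it carries.
  atom 1 (N): bond orders sum to 3 → 0 H
  atom 5 (O): bond orders sum to 2 → 0 H
Lipinski HBD = 0.

0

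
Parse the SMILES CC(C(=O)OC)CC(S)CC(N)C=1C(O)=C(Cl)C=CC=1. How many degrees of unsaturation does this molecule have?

Degree of unsaturation = (number of rings) + (number of π bonds).
Ring closures in the SMILES: 1.
π bonds: 4 double bonds (each 1 DoU) → 4 DoU from unsaturation.
Total DoU = 1 + 4 = 5.

5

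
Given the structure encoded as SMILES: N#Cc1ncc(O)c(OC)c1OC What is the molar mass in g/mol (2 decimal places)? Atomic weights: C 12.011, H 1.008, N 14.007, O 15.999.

First, the molecular formula is C8H8N2O3 (counting implicit H from valence).
  C: 8 × 12.011 = 96.088
  H: 8 × 1.008 = 8.064
  N: 2 × 14.007 = 28.014
  O: 3 × 15.999 = 47.997
Sum: 8×12.011 + 8×1.008 + 2×14.007 + 3×15.999 = 180.163 → 180.16 g/mol.

180.16 g/mol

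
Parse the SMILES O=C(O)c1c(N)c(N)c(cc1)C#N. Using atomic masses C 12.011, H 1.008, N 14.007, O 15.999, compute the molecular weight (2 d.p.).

First, the molecular formula is C8H7N3O2 (counting implicit H from valence).
  C: 8 × 12.011 = 96.088
  H: 7 × 1.008 = 7.056
  N: 3 × 14.007 = 42.021
  O: 2 × 15.999 = 31.998
Sum: 8×12.011 + 7×1.008 + 3×14.007 + 2×15.999 = 177.163 → 177.16 g/mol.

177.16 g/mol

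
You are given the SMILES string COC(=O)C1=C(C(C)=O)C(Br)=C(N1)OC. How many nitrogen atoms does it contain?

1

Scan the SMILES for N atoms (remember two-letter symbols like Cl and Br are single atoms).
Nitrogen count: 1.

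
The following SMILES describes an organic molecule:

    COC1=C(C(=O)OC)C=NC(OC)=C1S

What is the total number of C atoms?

Count every carbon token in the SMILES (each C, including those in ring-closure positions and inside branches).
Carbon count: 9.

9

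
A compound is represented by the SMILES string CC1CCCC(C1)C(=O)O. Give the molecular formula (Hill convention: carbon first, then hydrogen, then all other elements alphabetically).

C8H14O2

Walk through each heavy atom and fill implicit hydrogens from standard valence (C 4, N 3, O 2, S 2, halogen 1):
  atom 1: C, bond orders sum to 1 (valence 4) → 3 H
  atom 2: C, bond orders sum to 3 (valence 4) → 1 H
  atom 3: C, bond orders sum to 2 (valence 4) → 2 H
  atom 4: C, bond orders sum to 2 (valence 4) → 2 H
  atom 5: C, bond orders sum to 2 (valence 4) → 2 H
  atom 6: C, bond orders sum to 3 (valence 4) → 1 H
  atom 7: C, bond orders sum to 2 (valence 4) → 2 H
  atom 8: C, bond orders sum to 4 (valence 4) → 0 H
  atom 9: O, bond orders sum to 2 (valence 2) → 0 H
  atom 10: O, bond orders sum to 1 (valence 2) → 1 H
Totals → C:8, H:14, O:2.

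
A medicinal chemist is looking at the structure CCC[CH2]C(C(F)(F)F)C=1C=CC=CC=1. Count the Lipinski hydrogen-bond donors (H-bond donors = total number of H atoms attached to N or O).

Donors: find every N or O and count the H atoms it carries.
  (no N or O atoms present)
Lipinski HBD = 0.

0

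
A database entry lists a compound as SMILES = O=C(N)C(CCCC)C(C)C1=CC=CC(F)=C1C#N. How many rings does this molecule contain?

1

In SMILES, each pair of matching ring-closure digits denotes one ring-closing bond; the number of such bonds equals the number of independent rings.
Ring-closure bonds here: 1.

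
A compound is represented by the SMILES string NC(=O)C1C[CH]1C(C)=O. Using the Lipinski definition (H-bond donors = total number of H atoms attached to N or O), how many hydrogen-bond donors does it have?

Donors: find every N or O and count the H atoms it carries.
  atom 1 (N): bond orders sum to 1 → 2 H
  atom 3 (O): bond orders sum to 2 → 0 H
  atom 9 (O): bond orders sum to 2 → 0 H
Lipinski HBD = 2.

2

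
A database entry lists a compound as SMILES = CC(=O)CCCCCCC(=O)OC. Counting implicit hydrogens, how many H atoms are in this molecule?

Walk through each heavy atom and fill implicit hydrogens from standard valence (C 4, N 3, O 2, S 2, halogen 1):
  atom 1: C, bond orders sum to 1 (valence 4) → 3 H
  atom 2: C, bond orders sum to 4 (valence 4) → 0 H
  atom 3: O, bond orders sum to 2 (valence 2) → 0 H
  atom 4: C, bond orders sum to 2 (valence 4) → 2 H
  atom 5: C, bond orders sum to 2 (valence 4) → 2 H
  atom 6: C, bond orders sum to 2 (valence 4) → 2 H
  atom 7: C, bond orders sum to 2 (valence 4) → 2 H
  atom 8: C, bond orders sum to 2 (valence 4) → 2 H
  atom 9: C, bond orders sum to 2 (valence 4) → 2 H
  atom 10: C, bond orders sum to 4 (valence 4) → 0 H
  atom 11: O, bond orders sum to 2 (valence 2) → 0 H
  atom 12: O, bond orders sum to 2 (valence 2) → 0 H
  atom 13: C, bond orders sum to 1 (valence 4) → 3 H
Total hydrogens: 18.

18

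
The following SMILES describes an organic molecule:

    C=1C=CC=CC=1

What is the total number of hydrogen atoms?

Walk through each heavy atom and fill implicit hydrogens from standard valence (C 4, N 3, O 2, S 2, halogen 1):
  atom 1: C, bond orders sum to 3 (valence 4) → 1 H
  atom 2: C, bond orders sum to 3 (valence 4) → 1 H
  atom 3: C, bond orders sum to 3 (valence 4) → 1 H
  atom 4: C, bond orders sum to 3 (valence 4) → 1 H
  atom 5: C, bond orders sum to 3 (valence 4) → 1 H
  atom 6: C, bond orders sum to 3 (valence 4) → 1 H
Total hydrogens: 6.

6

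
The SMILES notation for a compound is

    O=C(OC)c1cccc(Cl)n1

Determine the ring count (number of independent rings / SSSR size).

1

In SMILES, each pair of matching ring-closure digits denotes one ring-closing bond; the number of such bonds equals the number of independent rings.
Ring-closure bonds here: 1.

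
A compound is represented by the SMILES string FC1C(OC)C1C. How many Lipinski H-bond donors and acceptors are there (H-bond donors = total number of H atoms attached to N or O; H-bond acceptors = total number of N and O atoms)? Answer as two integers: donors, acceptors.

0, 1

Donors: find every N or O and count the H atoms it carries.
  atom 4 (O): bond orders sum to 2 → 0 H
Lipinski HBD = 0.
Acceptors: N atoms = 0, O atoms = 1 → HBA = 1.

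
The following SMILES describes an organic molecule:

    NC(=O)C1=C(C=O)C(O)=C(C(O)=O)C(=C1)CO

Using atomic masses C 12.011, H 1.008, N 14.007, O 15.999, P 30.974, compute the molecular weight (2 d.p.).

239.18 g/mol

First, the molecular formula is C10H9NO6 (counting implicit H from valence).
  C: 10 × 12.011 = 120.110
  H: 9 × 1.008 = 9.072
  N: 1 × 14.007 = 14.007
  O: 6 × 15.999 = 95.994
Sum: 10×12.011 + 9×1.008 + 1×14.007 + 6×15.999 = 239.183 → 239.18 g/mol.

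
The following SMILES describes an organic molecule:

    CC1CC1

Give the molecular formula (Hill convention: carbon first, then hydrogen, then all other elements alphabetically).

Walk through each heavy atom and fill implicit hydrogens from standard valence (C 4, N 3, O 2, S 2, halogen 1):
  atom 1: C, bond orders sum to 1 (valence 4) → 3 H
  atom 2: C, bond orders sum to 3 (valence 4) → 1 H
  atom 3: C, bond orders sum to 2 (valence 4) → 2 H
  atom 4: C, bond orders sum to 2 (valence 4) → 2 H
Totals → C:4, H:8.
In Hill order: C4H8.

C4H8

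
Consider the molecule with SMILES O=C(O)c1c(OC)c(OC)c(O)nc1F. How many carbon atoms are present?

8

Count every carbon token in the SMILES (each C, including those in ring-closure positions and inside branches).
Carbon count: 8.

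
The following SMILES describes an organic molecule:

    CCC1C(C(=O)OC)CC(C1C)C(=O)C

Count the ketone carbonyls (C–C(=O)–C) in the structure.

The ketone motif appears at heavy-atom position 13 in the SMILES.
Other groups present: 1 ester.
Ketone count: 1.

1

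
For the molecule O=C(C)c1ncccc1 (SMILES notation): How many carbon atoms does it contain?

7

Count every carbon token in the SMILES (each C, including those in ring-closure positions and inside branches).
Carbon count: 7.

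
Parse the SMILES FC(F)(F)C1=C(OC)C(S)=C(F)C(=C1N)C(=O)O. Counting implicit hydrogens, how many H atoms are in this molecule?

7

Walk through each heavy atom and fill implicit hydrogens from standard valence (C 4, N 3, O 2, S 2, halogen 1):
  atom 1: F (halogen, monovalent) → 0 H
  atom 2: C, bond orders sum to 4 (valence 4) → 0 H
  atom 3: F (halogen, monovalent) → 0 H
  atom 4: F (halogen, monovalent) → 0 H
  atom 5: C, bond orders sum to 4 (valence 4) → 0 H
  atom 6: C, bond orders sum to 4 (valence 4) → 0 H
  atom 7: O, bond orders sum to 2 (valence 2) → 0 H
  atom 8: C, bond orders sum to 1 (valence 4) → 3 H
  atom 9: C, bond orders sum to 4 (valence 4) → 0 H
  atom 10: S, bond orders sum to 1 (valence 2) → 1 H
  atom 11: C, bond orders sum to 4 (valence 4) → 0 H
  atom 12: F (halogen, monovalent) → 0 H
  atom 13: C, bond orders sum to 4 (valence 4) → 0 H
  atom 14: C, bond orders sum to 4 (valence 4) → 0 H
  atom 15: N, bond orders sum to 1 (valence 3) → 2 H
  atom 16: C, bond orders sum to 4 (valence 4) → 0 H
  atom 17: O, bond orders sum to 2 (valence 2) → 0 H
  atom 18: O, bond orders sum to 1 (valence 2) → 1 H
Total hydrogens: 7.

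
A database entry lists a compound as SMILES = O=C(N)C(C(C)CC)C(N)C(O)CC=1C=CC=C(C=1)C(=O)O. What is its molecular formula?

C16H24N2O4

Walk through each heavy atom and fill implicit hydrogens from standard valence (C 4, N 3, O 2, S 2, halogen 1):
  atom 1: O, bond orders sum to 2 (valence 2) → 0 H
  atom 2: C, bond orders sum to 4 (valence 4) → 0 H
  atom 3: N, bond orders sum to 1 (valence 3) → 2 H
  atom 4: C, bond orders sum to 3 (valence 4) → 1 H
  atom 5: C, bond orders sum to 3 (valence 4) → 1 H
  atom 6: C, bond orders sum to 1 (valence 4) → 3 H
  atom 7: C, bond orders sum to 2 (valence 4) → 2 H
  atom 8: C, bond orders sum to 1 (valence 4) → 3 H
  atom 9: C, bond orders sum to 3 (valence 4) → 1 H
  atom 10: N, bond orders sum to 1 (valence 3) → 2 H
  atom 11: C, bond orders sum to 3 (valence 4) → 1 H
  atom 12: O, bond orders sum to 1 (valence 2) → 1 H
  atom 13: C, bond orders sum to 2 (valence 4) → 2 H
  atom 14: C, bond orders sum to 4 (valence 4) → 0 H
  atom 15: C, bond orders sum to 3 (valence 4) → 1 H
  atom 16: C, bond orders sum to 3 (valence 4) → 1 H
  atom 17: C, bond orders sum to 3 (valence 4) → 1 H
  atom 18: C, bond orders sum to 4 (valence 4) → 0 H
  atom 19: C, bond orders sum to 3 (valence 4) → 1 H
  atom 20: C, bond orders sum to 4 (valence 4) → 0 H
  atom 21: O, bond orders sum to 2 (valence 2) → 0 H
  atom 22: O, bond orders sum to 1 (valence 2) → 1 H
Totals → C:16, H:24, N:2, O:4.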